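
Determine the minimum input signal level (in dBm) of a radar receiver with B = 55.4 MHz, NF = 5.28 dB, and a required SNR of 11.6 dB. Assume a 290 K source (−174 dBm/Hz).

Sensitivity = −174 + 10 log₁₀(B) + NF + SNR_min
= −174 + 77.44 + 5.28 + 11.6
= −79.68 dBm → −79.7 dBm

−79.7 dBm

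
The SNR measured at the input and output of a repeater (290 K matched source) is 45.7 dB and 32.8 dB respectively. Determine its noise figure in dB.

12.9 dB

NF (dB) = SNR_in(dB) − SNR_out(dB) when the source is at T₀
NF = 45.7 − 32.8 = 12.9 dB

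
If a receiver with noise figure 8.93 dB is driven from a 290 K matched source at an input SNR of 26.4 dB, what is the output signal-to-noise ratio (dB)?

By definition F = SNR_in/SNR_out, so in dB: SNR_out = SNR_in − NF
SNR_out = 26.4 − 8.93 = 17.47 dB

17.47 dB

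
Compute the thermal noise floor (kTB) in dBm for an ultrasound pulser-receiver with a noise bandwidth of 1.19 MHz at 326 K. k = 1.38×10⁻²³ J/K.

P_n = kTB = 1.38×10⁻²³ × 326 × 1.19×10⁶ = 5.35×10⁻¹⁵ W
In dBm: 10 log₁₀(5.35×10⁻¹⁵ / 10⁻³) = −112.7 dBm

−112.7 dBm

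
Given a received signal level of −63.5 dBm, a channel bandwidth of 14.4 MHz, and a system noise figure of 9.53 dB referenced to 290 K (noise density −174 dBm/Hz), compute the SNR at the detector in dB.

Noise floor: N = −174 + 10 log₁₀(B) + NF
10 log₁₀(1.44×10⁷) = 71.58 dB
N = −174 + 71.58 + 9.53 = −92.89 dBm
SNR = P_sig − N = −63.5 − (−92.89) = 29.39 dB → 29.4 dB

29.4 dB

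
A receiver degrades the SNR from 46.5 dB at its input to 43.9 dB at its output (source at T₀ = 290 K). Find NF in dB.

NF (dB) = SNR_in(dB) − SNR_out(dB) when the source is at T₀
NF = 46.5 − 43.9 = 2.6 dB

2.6 dB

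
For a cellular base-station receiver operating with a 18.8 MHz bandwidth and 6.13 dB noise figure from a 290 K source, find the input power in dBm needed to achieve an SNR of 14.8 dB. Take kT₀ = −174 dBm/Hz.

−80.3 dBm

Sensitivity = −174 + 10 log₁₀(B) + NF + SNR_min
= −174 + 72.74 + 6.13 + 14.8
= −80.33 dBm → −80.3 dBm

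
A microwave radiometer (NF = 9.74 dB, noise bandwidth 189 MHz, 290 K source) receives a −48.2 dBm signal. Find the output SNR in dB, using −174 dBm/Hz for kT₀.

Noise floor: N = −174 + 10 log₁₀(B) + NF
10 log₁₀(1.89×10⁸) = 82.76 dB
N = −174 + 82.76 + 9.74 = −81.50 dBm
SNR = P_sig − N = −48.2 − (−81.50) = 33.30 dB → 33.3 dB

33.3 dB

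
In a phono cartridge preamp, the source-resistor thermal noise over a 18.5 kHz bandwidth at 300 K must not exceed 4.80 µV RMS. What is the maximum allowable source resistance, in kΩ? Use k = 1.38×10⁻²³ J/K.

75.2 kΩ

Johnson–Nyquist: V_n = √(4kTRB) ⇒ R = V_n² / (4kTB)
4kTB = 4 × 1.38×10⁻²³ × 300 × 1.85×10⁴ = 3.06×10⁻¹⁶
R = (4.80×10⁻⁶)² / 3.06×10⁻¹⁶ = 7.52×10⁴ Ω = 75.2 kΩ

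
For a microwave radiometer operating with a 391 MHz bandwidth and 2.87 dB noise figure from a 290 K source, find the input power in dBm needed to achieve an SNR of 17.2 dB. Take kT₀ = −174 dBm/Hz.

−68.0 dBm

Sensitivity = −174 + 10 log₁₀(B) + NF + SNR_min
= −174 + 85.92 + 2.87 + 17.2
= −68.01 dBm → −68.0 dBm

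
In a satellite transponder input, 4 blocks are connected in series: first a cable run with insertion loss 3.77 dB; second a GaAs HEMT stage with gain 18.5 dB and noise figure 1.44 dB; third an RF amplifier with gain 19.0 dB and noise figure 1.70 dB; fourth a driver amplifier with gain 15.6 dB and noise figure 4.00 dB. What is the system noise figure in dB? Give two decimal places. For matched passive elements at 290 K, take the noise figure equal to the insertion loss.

5.23 dB

Convert to linear (a loss of L dB is a gain of −L dB): F_i = 10^(NF_i/10), G_i = 10^(G_i,dB/10)
  Stage 1: F_1 = 10^(3.77/10) = 2.382, G_1 = 10^(−3.77/10) = 0.4198
  Stage 2: F_2 = 10^(1.44/10) = 1.393, G_2 = 10^(18.5/10) = 70.79
  Stage 3: F_3 = 10^(1.70/10) = 1.479, G_3 = 10^(19.0/10) = 79.43
  Stage 4: F_4 = 10^(4.00/10) = 2.512, G_4 = 10^(15.6/10) = 36.31
Friis cascade:
  F = 2.382 + (1.393 − 1)/0.4198 + (1.479 − 1)/29.72 + (2.512 − 1)/2360 = 3.336
NF = 10 log₁₀(3.336) = 5.23 dB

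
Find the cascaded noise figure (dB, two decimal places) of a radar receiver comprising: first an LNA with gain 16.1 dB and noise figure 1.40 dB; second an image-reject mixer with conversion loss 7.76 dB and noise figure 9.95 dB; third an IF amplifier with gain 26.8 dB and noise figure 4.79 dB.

Convert to linear (a loss of L dB is a gain of −L dB): F_i = 10^(NF_i/10), G_i = 10^(G_i,dB/10)
  Stage 1: F_1 = 10^(1.40/10) = 1.380, G_1 = 10^(16.1/10) = 40.74
  Stage 2: F_2 = 10^(9.95/10) = 9.886, G_2 = 10^(−7.76/10) = 0.1675
  Stage 3: F_3 = 10^(4.79/10) = 3.013, G_3 = 10^(26.8/10) = 478.6
Friis cascade:
  F = 1.380 + (9.886 − 1)/40.74 + (3.013 − 1)/6.823 = 1.894
NF = 10 log₁₀(1.894) = 2.77 dB

2.77 dB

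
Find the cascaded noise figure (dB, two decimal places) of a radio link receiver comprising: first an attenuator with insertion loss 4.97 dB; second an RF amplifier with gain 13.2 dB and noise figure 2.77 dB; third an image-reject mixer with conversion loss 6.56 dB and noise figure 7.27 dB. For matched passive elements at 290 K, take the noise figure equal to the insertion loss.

Convert to linear (a loss of L dB is a gain of −L dB): F_i = 10^(NF_i/10), G_i = 10^(G_i,dB/10)
  Stage 1: F_1 = 10^(4.97/10) = 3.141, G_1 = 10^(−4.97/10) = 0.3184
  Stage 2: F_2 = 10^(2.77/10) = 1.892, G_2 = 10^(13.2/10) = 20.89
  Stage 3: F_3 = 10^(7.27/10) = 5.333, G_3 = 10^(−6.56/10) = 0.2208
Friis cascade:
  F = 3.141 + (1.892 − 1)/0.3184 + (5.333 − 1)/6.653 = 6.594
NF = 10 log₁₀(6.594) = 8.19 dB

8.19 dB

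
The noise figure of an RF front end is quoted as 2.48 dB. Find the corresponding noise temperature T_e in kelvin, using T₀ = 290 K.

223 K

F = 10^(2.48/10) = 1.77011
T_e = (F − 1)·T₀ = (1.77011 − 1) × 290 = 223 K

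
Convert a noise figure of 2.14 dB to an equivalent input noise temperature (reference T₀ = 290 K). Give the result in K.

185 K

F = 10^(2.14/10) = 1.63682
T_e = (F − 1)·T₀ = (1.63682 − 1) × 290 = 185 K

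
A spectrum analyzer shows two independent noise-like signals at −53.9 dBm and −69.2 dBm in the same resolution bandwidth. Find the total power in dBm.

Convert to linear, add, convert back:
P₁ = 4.07×10⁻⁹ W, P₂ = 1.20×10⁻¹⁰ W
P_tot = 4.19×10⁻⁹ W → 10 log₁₀(P_tot / 10⁻³) = −53.8 dBm

−53.8 dBm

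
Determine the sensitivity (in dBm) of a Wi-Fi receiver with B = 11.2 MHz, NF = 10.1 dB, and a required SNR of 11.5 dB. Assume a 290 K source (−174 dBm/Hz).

Sensitivity = −174 + 10 log₁₀(B) + NF + SNR_min
= −174 + 70.49 + 10.1 + 11.5
= −81.91 dBm → −81.9 dBm

−81.9 dBm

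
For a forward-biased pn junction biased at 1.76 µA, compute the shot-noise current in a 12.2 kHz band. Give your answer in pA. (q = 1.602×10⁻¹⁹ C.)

I_n = √(2qI·B)
2qI·B = 2 × 1.602×10⁻¹⁹ × 1.76×10⁻⁶ × 1.22×10⁴ = 6.88×10⁻²¹ A²
I_n = √(6.88×10⁻²¹) = 8.29×10⁻¹¹ A = 82.9 pA

82.9 pA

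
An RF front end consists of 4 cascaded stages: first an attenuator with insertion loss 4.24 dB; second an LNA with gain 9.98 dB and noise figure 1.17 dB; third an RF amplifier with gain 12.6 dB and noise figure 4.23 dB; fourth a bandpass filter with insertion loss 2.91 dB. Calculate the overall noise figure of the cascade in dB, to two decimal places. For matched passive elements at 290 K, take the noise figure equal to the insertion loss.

Convert to linear (a loss of L dB is a gain of −L dB): F_i = 10^(NF_i/10), G_i = 10^(G_i,dB/10)
  Stage 1: F_1 = 10^(4.24/10) = 2.655, G_1 = 10^(−4.24/10) = 0.3767
  Stage 2: F_2 = 10^(1.17/10) = 1.309, G_2 = 10^(9.98/10) = 9.954
  Stage 3: F_3 = 10^(4.23/10) = 2.649, G_3 = 10^(12.6/10) = 18.20
  Stage 4: F_4 = 10^(2.91/10) = 1.954, G_4 = 10^(−2.91/10) = 0.5117
Friis cascade:
  F = 2.655 + (1.309 − 1)/0.3767 + (2.649 − 1)/3.750 + (1.954 − 1)/68.23 = 3.929
NF = 10 log₁₀(3.929) = 5.94 dB

5.94 dB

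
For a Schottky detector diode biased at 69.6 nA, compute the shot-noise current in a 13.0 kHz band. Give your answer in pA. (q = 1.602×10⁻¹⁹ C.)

17.0 pA

I_n = √(2qI·B)
2qI·B = 2 × 1.602×10⁻¹⁹ × 6.96×10⁻⁸ × 1.30×10⁴ = 2.90×10⁻²² A²
I_n = √(2.90×10⁻²²) = 1.70×10⁻¹¹ A = 17.0 pA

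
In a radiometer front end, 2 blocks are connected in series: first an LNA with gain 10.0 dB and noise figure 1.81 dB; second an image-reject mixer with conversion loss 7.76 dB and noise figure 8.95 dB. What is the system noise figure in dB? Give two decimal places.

Convert to linear (a loss of L dB is a gain of −L dB): F_i = 10^(NF_i/10), G_i = 10^(G_i,dB/10)
  Stage 1: F_1 = 10^(1.81/10) = 1.517, G_1 = 10^(10.0/10) = 10.00
  Stage 2: F_2 = 10^(8.95/10) = 7.852, G_2 = 10^(−7.76/10) = 0.1675
Friis cascade:
  F = 1.517 + (7.852 − 1)/10.00 = 2.202
NF = 10 log₁₀(2.202) = 3.43 dB

3.43 dB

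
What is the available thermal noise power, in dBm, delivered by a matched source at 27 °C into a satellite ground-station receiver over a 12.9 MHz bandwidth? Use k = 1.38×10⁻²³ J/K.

−102.7 dBm

T = 27 °C + 273.15 = 300.15 K
P_n = kTB = 1.38×10⁻²³ × 300.15 × 1.29×10⁷ = 5.34×10⁻¹⁴ W
In dBm: 10 log₁₀(5.34×10⁻¹⁴ / 10⁻³) = −102.7 dBm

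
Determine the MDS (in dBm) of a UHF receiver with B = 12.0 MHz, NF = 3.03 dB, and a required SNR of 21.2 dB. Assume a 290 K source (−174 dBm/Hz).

Sensitivity = −174 + 10 log₁₀(B) + NF + SNR_min
= −174 + 70.79 + 3.03 + 21.2
= −78.98 dBm → −79.0 dBm

−79.0 dBm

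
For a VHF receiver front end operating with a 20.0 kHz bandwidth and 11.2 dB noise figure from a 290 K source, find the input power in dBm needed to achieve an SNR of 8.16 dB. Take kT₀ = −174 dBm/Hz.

Sensitivity = −174 + 10 log₁₀(B) + NF + SNR_min
= −174 + 43.01 + 11.2 + 8.16
= −111.63 dBm → −111.6 dBm

−111.6 dBm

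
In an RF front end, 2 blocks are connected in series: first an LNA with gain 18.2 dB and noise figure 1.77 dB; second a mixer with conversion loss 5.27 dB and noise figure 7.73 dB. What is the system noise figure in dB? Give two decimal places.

1.98 dB

Convert to linear (a loss of L dB is a gain of −L dB): F_i = 10^(NF_i/10), G_i = 10^(G_i,dB/10)
  Stage 1: F_1 = 10^(1.77/10) = 1.503, G_1 = 10^(18.2/10) = 66.07
  Stage 2: F_2 = 10^(7.73/10) = 5.929, G_2 = 10^(−5.27/10) = 0.2972
Friis cascade:
  F = 1.503 + (5.929 − 1)/66.07 = 1.578
NF = 10 log₁₀(1.578) = 1.98 dB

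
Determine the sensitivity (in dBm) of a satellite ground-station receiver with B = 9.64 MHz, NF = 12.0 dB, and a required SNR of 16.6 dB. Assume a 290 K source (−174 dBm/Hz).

−75.6 dBm

Sensitivity = −174 + 10 log₁₀(B) + NF + SNR_min
= −174 + 69.84 + 12.0 + 16.6
= −75.56 dBm → −75.6 dBm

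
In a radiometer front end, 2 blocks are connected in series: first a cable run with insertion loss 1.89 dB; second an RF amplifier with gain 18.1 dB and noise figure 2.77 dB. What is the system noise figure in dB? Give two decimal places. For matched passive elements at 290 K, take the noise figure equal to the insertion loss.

4.66 dB

Convert to linear (a loss of L dB is a gain of −L dB): F_i = 10^(NF_i/10), G_i = 10^(G_i,dB/10)
  Stage 1: F_1 = 10^(1.89/10) = 1.545, G_1 = 10^(−1.89/10) = 0.6471
  Stage 2: F_2 = 10^(2.77/10) = 1.892, G_2 = 10^(18.1/10) = 64.57
Friis cascade:
  F = 1.545 + (1.892 − 1)/0.6471 = 2.924
NF = 10 log₁₀(2.924) = 4.66 dB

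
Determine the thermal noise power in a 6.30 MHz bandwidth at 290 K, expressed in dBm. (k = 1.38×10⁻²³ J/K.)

−106.0 dBm

P_n = kTB = 1.38×10⁻²³ × 290 × 6.30×10⁶ = 2.52×10⁻¹⁴ W
In dBm: 10 log₁₀(2.52×10⁻¹⁴ / 10⁻³) = −106.0 dBm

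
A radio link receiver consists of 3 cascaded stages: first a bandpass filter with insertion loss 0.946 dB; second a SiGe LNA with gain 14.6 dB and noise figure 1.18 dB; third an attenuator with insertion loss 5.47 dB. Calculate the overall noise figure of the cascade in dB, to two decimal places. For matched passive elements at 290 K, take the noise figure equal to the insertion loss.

2.41 dB

Convert to linear (a loss of L dB is a gain of −L dB): F_i = 10^(NF_i/10), G_i = 10^(G_i,dB/10)
  Stage 1: F_1 = 10^(0.946/10) = 1.243, G_1 = 10^(−0.946/10) = 0.8043
  Stage 2: F_2 = 10^(1.18/10) = 1.312, G_2 = 10^(14.6/10) = 28.84
  Stage 3: F_3 = 10^(5.47/10) = 3.524, G_3 = 10^(−5.47/10) = 0.2838
Friis cascade:
  F = 1.243 + (1.312 − 1)/0.8043 + (3.524 − 1)/23.20 = 1.740
NF = 10 log₁₀(1.740) = 2.41 dB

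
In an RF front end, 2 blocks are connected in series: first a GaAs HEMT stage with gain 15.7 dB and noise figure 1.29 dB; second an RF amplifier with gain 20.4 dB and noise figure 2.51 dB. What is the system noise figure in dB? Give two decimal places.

Convert to linear (a loss of L dB is a gain of −L dB): F_i = 10^(NF_i/10), G_i = 10^(G_i,dB/10)
  Stage 1: F_1 = 10^(1.29/10) = 1.346, G_1 = 10^(15.7/10) = 37.15
  Stage 2: F_2 = 10^(2.51/10) = 1.782, G_2 = 10^(20.4/10) = 109.6
Friis cascade:
  F = 1.346 + (1.782 − 1)/37.15 = 1.367
NF = 10 log₁₀(1.367) = 1.36 dB

1.36 dB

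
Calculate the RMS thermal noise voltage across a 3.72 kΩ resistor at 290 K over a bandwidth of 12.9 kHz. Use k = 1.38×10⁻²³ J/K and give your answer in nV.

V_n = √(4kTRB)
4kTRB = 4 × 1.38×10⁻²³ × 290 × 3.72×10³ × 1.29×10⁴ = 7.68×10⁻¹³ V²
V_n = √(7.68×10⁻¹³) = 8.76×10⁻⁷ V = 876 nV

876 nV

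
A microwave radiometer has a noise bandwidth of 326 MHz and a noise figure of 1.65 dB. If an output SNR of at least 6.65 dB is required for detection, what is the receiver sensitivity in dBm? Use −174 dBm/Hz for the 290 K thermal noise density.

Sensitivity = −174 + 10 log₁₀(B) + NF + SNR_min
= −174 + 85.13 + 1.65 + 6.65
= −80.57 dBm → −80.6 dBm

−80.6 dBm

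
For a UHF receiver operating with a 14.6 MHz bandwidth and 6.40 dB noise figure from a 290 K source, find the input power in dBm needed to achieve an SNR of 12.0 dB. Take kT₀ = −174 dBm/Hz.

Sensitivity = −174 + 10 log₁₀(B) + NF + SNR_min
= −174 + 71.64 + 6.40 + 12.0
= −83.96 dBm → −84.0 dBm

−84.0 dBm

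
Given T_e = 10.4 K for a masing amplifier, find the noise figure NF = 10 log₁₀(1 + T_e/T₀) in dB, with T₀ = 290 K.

F = 1 + T_e/T₀ = 1 + 10.4/290 = 1.03586
NF = 10 log₁₀(1.03586) = 0.153 dB

0.153 dB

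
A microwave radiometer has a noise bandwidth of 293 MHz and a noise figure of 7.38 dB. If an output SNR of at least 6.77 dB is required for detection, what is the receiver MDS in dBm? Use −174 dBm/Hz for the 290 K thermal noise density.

−75.2 dBm

Sensitivity = −174 + 10 log₁₀(B) + NF + SNR_min
= −174 + 84.67 + 7.38 + 6.77
= −75.18 dBm → −75.2 dBm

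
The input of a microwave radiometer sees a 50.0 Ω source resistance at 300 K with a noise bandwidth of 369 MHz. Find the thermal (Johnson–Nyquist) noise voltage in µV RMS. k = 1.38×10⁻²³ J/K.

V_n = √(4kTRB)
4kTRB = 4 × 1.38×10⁻²³ × 300 × 5.00×10¹ × 3.69×10⁸ = 3.06×10⁻¹⁰ V²
V_n = √(3.06×10⁻¹⁰) = 1.75×10⁻⁵ V = 17.5 µV

17.5 µV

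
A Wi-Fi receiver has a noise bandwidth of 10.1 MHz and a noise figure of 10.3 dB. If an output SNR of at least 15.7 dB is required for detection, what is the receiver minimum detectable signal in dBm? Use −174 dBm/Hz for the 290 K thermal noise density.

Sensitivity = −174 + 10 log₁₀(B) + NF + SNR_min
= −174 + 70.04 + 10.3 + 15.7
= −77.96 dBm → −78.0 dBm

−78.0 dBm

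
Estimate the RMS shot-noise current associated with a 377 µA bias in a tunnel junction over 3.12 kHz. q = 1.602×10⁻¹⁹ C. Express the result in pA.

614 pA

I_n = √(2qI·B)
2qI·B = 2 × 1.602×10⁻¹⁹ × 3.77×10⁻⁴ × 3.12×10³ = 3.77×10⁻¹⁹ A²
I_n = √(3.77×10⁻¹⁹) = 6.14×10⁻¹⁰ A = 614 pA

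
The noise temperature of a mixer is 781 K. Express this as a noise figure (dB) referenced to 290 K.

F = 1 + T_e/T₀ = 1 + 781/290 = 3.6931
NF = 10 log₁₀(3.6931) = 5.67 dB

5.67 dB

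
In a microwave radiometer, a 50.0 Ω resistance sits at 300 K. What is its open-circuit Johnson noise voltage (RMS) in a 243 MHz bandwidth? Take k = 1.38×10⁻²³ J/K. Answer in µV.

V_n = √(4kTRB)
4kTRB = 4 × 1.38×10⁻²³ × 300 × 5.00×10¹ × 2.43×10⁸ = 2.01×10⁻¹⁰ V²
V_n = √(2.01×10⁻¹⁰) = 1.42×10⁻⁵ V = 14.2 µV

14.2 µV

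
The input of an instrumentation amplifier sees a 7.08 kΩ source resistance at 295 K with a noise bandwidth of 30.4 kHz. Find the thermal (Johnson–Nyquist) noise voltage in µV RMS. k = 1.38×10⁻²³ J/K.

1.87 µV

V_n = √(4kTRB)
4kTRB = 4 × 1.38×10⁻²³ × 295 × 7.08×10³ × 3.04×10⁴ = 3.50×10⁻¹² V²
V_n = √(3.50×10⁻¹²) = 1.87×10⁻⁶ V = 1.87 µV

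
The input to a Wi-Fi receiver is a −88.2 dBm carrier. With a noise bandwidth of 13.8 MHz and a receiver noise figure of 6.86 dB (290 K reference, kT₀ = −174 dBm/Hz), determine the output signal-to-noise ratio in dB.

Noise floor: N = −174 + 10 log₁₀(B) + NF
10 log₁₀(1.38×10⁷) = 71.4 dB
N = −174 + 71.4 + 6.86 = −95.74 dBm
SNR = P_sig − N = −88.2 − (−95.74) = 7.54 dB → 7.5 dB

7.5 dB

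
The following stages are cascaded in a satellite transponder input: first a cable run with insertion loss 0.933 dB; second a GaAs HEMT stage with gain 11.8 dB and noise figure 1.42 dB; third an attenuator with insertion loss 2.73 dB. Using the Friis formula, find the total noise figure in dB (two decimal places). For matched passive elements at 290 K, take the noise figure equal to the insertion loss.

2.53 dB

Convert to linear (a loss of L dB is a gain of −L dB): F_i = 10^(NF_i/10), G_i = 10^(G_i,dB/10)
  Stage 1: F_1 = 10^(0.933/10) = 1.240, G_1 = 10^(−0.933/10) = 0.8067
  Stage 2: F_2 = 10^(1.42/10) = 1.387, G_2 = 10^(11.8/10) = 15.14
  Stage 3: F_3 = 10^(2.73/10) = 1.875, G_3 = 10^(−2.73/10) = 0.5333
Friis cascade:
  F = 1.240 + (1.387 − 1)/0.8067 + (1.875 − 1)/12.21 = 1.791
NF = 10 log₁₀(1.791) = 2.53 dB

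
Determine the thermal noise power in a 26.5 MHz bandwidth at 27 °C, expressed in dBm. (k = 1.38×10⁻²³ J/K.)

−99.6 dBm

T = 27 °C + 273.15 = 300.15 K
P_n = kTB = 1.38×10⁻²³ × 300.15 × 2.65×10⁷ = 1.10×10⁻¹³ W
In dBm: 10 log₁₀(1.10×10⁻¹³ / 10⁻³) = −99.6 dBm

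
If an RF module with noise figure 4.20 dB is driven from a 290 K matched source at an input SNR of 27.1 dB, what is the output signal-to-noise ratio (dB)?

By definition F = SNR_in/SNR_out, so in dB: SNR_out = SNR_in − NF
SNR_out = 27.1 − 4.20 = 22.90 dB

22.90 dB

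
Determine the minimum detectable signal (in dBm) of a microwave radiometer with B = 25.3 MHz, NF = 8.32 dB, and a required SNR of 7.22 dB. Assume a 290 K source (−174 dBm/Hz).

Sensitivity = −174 + 10 log₁₀(B) + NF + SNR_min
= −174 + 74.03 + 8.32 + 7.22
= −84.43 dBm → −84.4 dBm

−84.4 dBm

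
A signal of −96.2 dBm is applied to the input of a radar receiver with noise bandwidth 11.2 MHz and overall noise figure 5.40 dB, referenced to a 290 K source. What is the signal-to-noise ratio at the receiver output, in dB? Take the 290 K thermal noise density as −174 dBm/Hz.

Noise floor: N = −174 + 10 log₁₀(B) + NF
10 log₁₀(1.12×10⁷) = 70.49 dB
N = −174 + 70.49 + 5.40 = −98.11 dBm
SNR = P_sig − N = −96.2 − (−98.11) = 1.91 dB → 1.9 dB

1.9 dB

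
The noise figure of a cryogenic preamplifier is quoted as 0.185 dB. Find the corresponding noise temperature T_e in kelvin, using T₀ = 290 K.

12.6 K

F = 10^(0.185/10) = 1.04352
T_e = (F − 1)·T₀ = (1.04352 − 1) × 290 = 12.6 K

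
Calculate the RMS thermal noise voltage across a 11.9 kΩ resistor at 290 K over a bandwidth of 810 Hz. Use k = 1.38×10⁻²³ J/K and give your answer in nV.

V_n = √(4kTRB)
4kTRB = 4 × 1.38×10⁻²³ × 290 × 1.19×10⁴ × 8.10×10² = 1.54×10⁻¹³ V²
V_n = √(1.54×10⁻¹³) = 3.93×10⁻⁷ V = 393 nV

393 nV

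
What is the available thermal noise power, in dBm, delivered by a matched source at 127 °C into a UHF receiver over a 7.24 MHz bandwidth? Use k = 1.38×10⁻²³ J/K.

T = 127 °C + 273.15 = 400.15 K
P_n = kTB = 1.38×10⁻²³ × 400.15 × 7.24×10⁶ = 4.00×10⁻¹⁴ W
In dBm: 10 log₁₀(4.00×10⁻¹⁴ / 10⁻³) = −104.0 dBm

−104.0 dBm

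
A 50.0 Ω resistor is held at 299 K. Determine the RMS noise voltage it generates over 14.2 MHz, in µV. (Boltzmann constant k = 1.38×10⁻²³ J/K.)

3.42 µV

V_n = √(4kTRB)
4kTRB = 4 × 1.38×10⁻²³ × 299 × 5.00×10¹ × 1.42×10⁷ = 1.17×10⁻¹¹ V²
V_n = √(1.17×10⁻¹¹) = 3.42×10⁻⁶ V = 3.42 µV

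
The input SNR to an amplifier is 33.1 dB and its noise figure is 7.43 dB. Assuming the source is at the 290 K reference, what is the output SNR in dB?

By definition F = SNR_in/SNR_out, so in dB: SNR_out = SNR_in − NF
SNR_out = 33.1 − 7.43 = 25.67 dB

25.67 dB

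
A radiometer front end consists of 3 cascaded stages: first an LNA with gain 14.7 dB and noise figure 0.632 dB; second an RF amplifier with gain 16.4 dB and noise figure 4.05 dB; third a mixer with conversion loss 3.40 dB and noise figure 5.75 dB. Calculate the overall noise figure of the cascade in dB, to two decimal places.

0.83 dB

Convert to linear (a loss of L dB is a gain of −L dB): F_i = 10^(NF_i/10), G_i = 10^(G_i,dB/10)
  Stage 1: F_1 = 10^(0.632/10) = 1.157, G_1 = 10^(14.7/10) = 29.51
  Stage 2: F_2 = 10^(4.05/10) = 2.541, G_2 = 10^(16.4/10) = 43.65
  Stage 3: F_3 = 10^(5.75/10) = 3.758, G_3 = 10^(−3.40/10) = 0.4571
Friis cascade:
  F = 1.157 + (2.541 − 1)/29.51 + (3.758 − 1)/1288 = 1.211
NF = 10 log₁₀(1.211) = 0.83 dB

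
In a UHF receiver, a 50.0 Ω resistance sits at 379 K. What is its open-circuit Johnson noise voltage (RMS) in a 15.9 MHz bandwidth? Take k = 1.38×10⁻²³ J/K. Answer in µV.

V_n = √(4kTRB)
4kTRB = 4 × 1.38×10⁻²³ × 379 × 5.00×10¹ × 1.59×10⁷ = 1.66×10⁻¹¹ V²
V_n = √(1.66×10⁻¹¹) = 4.08×10⁻⁶ V = 4.08 µV

4.08 µV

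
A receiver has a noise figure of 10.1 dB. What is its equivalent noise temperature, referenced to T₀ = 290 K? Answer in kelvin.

F = 10^(10.1/10) = 10.2329
T_e = (F − 1)·T₀ = (10.2329 − 1) × 290 = 2678 K

2678 K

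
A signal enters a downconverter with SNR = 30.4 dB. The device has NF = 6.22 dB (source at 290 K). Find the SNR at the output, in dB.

24.18 dB

By definition F = SNR_in/SNR_out, so in dB: SNR_out = SNR_in − NF
SNR_out = 30.4 − 6.22 = 24.18 dB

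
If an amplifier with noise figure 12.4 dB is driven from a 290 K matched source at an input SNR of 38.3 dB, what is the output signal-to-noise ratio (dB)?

25.9 dB

By definition F = SNR_in/SNR_out, so in dB: SNR_out = SNR_in − NF
SNR_out = 38.3 − 12.4 = 25.9 dB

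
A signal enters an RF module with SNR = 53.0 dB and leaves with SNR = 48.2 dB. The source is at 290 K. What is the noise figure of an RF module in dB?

NF (dB) = SNR_in(dB) − SNR_out(dB) when the source is at T₀
NF = 53.0 − 48.2 = 4.8 dB

4.8 dB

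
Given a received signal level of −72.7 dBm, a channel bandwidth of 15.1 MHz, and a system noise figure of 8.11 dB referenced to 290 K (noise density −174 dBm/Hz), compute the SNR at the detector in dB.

21.4 dB

Noise floor: N = −174 + 10 log₁₀(B) + NF
10 log₁₀(1.51×10⁷) = 71.79 dB
N = −174 + 71.79 + 8.11 = −94.10 dBm
SNR = P_sig − N = −72.7 − (−94.10) = 21.40 dB → 21.4 dB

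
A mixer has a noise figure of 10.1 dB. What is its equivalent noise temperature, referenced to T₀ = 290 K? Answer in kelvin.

F = 10^(10.1/10) = 10.2329
T_e = (F − 1)·T₀ = (10.2329 − 1) × 290 = 2678 K

2678 K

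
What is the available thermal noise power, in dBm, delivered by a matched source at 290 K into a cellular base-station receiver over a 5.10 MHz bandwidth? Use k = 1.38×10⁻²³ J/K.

−106.9 dBm

P_n = kTB = 1.38×10⁻²³ × 290 × 5.10×10⁶ = 2.04×10⁻¹⁴ W
In dBm: 10 log₁₀(2.04×10⁻¹⁴ / 10⁻³) = −106.9 dBm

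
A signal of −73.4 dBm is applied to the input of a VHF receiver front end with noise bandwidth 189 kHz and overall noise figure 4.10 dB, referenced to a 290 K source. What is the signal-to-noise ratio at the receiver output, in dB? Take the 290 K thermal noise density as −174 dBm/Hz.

43.7 dB

Noise floor: N = −174 + 10 log₁₀(B) + NF
10 log₁₀(1.89×10⁵) = 52.76 dB
N = −174 + 52.76 + 4.10 = −117.14 dBm
SNR = P_sig − N = −73.4 − (−117.14) = 43.74 dB → 43.7 dB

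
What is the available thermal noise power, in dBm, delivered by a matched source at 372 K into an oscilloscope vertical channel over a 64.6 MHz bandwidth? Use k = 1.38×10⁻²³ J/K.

−94.8 dBm

P_n = kTB = 1.38×10⁻²³ × 372 × 6.46×10⁷ = 3.32×10⁻¹³ W
In dBm: 10 log₁₀(3.32×10⁻¹³ / 10⁻³) = −94.8 dBm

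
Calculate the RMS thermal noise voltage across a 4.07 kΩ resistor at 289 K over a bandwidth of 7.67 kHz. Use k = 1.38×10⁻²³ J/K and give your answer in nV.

V_n = √(4kTRB)
4kTRB = 4 × 1.38×10⁻²³ × 289 × 4.07×10³ × 7.67×10³ = 4.98×10⁻¹³ V²
V_n = √(4.98×10⁻¹³) = 7.06×10⁻⁷ V = 706 nV

706 nV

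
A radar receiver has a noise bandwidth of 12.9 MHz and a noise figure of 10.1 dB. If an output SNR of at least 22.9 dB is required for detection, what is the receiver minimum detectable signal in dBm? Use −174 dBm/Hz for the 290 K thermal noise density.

−69.9 dBm

Sensitivity = −174 + 10 log₁₀(B) + NF + SNR_min
= −174 + 71.11 + 10.1 + 22.9
= −69.89 dBm → −69.9 dBm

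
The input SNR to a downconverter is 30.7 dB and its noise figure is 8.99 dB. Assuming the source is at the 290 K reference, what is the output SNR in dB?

By definition F = SNR_in/SNR_out, so in dB: SNR_out = SNR_in − NF
SNR_out = 30.7 − 8.99 = 21.71 dB

21.71 dB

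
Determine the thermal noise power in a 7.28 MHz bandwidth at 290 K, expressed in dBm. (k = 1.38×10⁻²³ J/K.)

P_n = kTB = 1.38×10⁻²³ × 290 × 7.28×10⁶ = 2.91×10⁻¹⁴ W
In dBm: 10 log₁₀(2.91×10⁻¹⁴ / 10⁻³) = −105.4 dBm

−105.4 dBm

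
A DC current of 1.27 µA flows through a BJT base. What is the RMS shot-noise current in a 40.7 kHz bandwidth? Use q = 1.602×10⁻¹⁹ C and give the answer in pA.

I_n = √(2qI·B)
2qI·B = 2 × 1.602×10⁻¹⁹ × 1.27×10⁻⁶ × 4.07×10⁴ = 1.66×10⁻²⁰ A²
I_n = √(1.66×10⁻²⁰) = 1.29×10⁻¹⁰ A = 129 pA

129 pA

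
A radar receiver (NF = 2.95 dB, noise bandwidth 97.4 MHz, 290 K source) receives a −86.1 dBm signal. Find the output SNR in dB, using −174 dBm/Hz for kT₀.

Noise floor: N = −174 + 10 log₁₀(B) + NF
10 log₁₀(9.74×10⁷) = 79.89 dB
N = −174 + 79.89 + 2.95 = −91.16 dBm
SNR = P_sig − N = −86.1 − (−91.16) = 5.06 dB → 5.1 dB

5.1 dB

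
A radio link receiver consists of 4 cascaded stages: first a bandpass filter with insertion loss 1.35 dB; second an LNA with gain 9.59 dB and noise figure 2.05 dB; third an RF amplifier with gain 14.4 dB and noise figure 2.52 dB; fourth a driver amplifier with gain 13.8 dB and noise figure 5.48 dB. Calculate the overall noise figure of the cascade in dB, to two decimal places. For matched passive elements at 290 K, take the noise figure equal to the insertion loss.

3.65 dB

Convert to linear (a loss of L dB is a gain of −L dB): F_i = 10^(NF_i/10), G_i = 10^(G_i,dB/10)
  Stage 1: F_1 = 10^(1.35/10) = 1.365, G_1 = 10^(−1.35/10) = 0.7328
  Stage 2: F_2 = 10^(2.05/10) = 1.603, G_2 = 10^(9.59/10) = 9.099
  Stage 3: F_3 = 10^(2.52/10) = 1.786, G_3 = 10^(14.4/10) = 27.54
  Stage 4: F_4 = 10^(5.48/10) = 3.532, G_4 = 10^(13.8/10) = 23.99
Friis cascade:
  F = 1.365 + (1.603 − 1)/0.7328 + (1.786 − 1)/6.668 + (3.532 − 1)/183.7 = 2.319
NF = 10 log₁₀(2.319) = 3.65 dB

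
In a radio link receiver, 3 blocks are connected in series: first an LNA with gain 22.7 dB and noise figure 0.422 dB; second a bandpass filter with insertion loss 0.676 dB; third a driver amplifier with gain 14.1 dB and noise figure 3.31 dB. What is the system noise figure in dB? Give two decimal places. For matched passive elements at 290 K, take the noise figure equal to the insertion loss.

Convert to linear (a loss of L dB is a gain of −L dB): F_i = 10^(NF_i/10), G_i = 10^(G_i,dB/10)
  Stage 1: F_1 = 10^(0.422/10) = 1.102, G_1 = 10^(22.7/10) = 186.2
  Stage 2: F_2 = 10^(0.676/10) = 1.168, G_2 = 10^(−0.676/10) = 0.8559
  Stage 3: F_3 = 10^(3.31/10) = 2.143, G_3 = 10^(14.1/10) = 25.70
Friis cascade:
  F = 1.102 + (1.168 − 1)/186.2 + (2.143 − 1)/159.4 = 1.110
NF = 10 log₁₀(1.110) = 0.45 dB

0.45 dB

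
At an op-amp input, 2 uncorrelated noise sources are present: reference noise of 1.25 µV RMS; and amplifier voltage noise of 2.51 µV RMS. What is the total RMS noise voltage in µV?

2.80 µV

Uncorrelated sources add in power (mean-square): V_tot = √(ΣV_i²)
V_tot = √[(1.25×10⁻⁶)² + (2.51×10⁻⁶)²] = 2.80×10⁻⁶ V = 2.80 µV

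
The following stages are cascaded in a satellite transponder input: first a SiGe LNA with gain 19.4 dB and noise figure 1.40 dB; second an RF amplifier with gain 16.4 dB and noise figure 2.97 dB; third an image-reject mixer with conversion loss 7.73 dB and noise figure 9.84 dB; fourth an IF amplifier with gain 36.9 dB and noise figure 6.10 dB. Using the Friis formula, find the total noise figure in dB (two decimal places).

1.46 dB

Convert to linear (a loss of L dB is a gain of −L dB): F_i = 10^(NF_i/10), G_i = 10^(G_i,dB/10)
  Stage 1: F_1 = 10^(1.40/10) = 1.380, G_1 = 10^(19.4/10) = 87.10
  Stage 2: F_2 = 10^(2.97/10) = 1.982, G_2 = 10^(16.4/10) = 43.65
  Stage 3: F_3 = 10^(9.84/10) = 9.638, G_3 = 10^(−7.73/10) = 0.1687
  Stage 4: F_4 = 10^(6.10/10) = 4.074, G_4 = 10^(36.9/10) = 4898
Friis cascade:
  F = 1.380 + (1.982 − 1)/87.10 + (9.638 − 1)/3802 + (4.074 − 1)/641.2 = 1.399
NF = 10 log₁₀(1.399) = 1.46 dB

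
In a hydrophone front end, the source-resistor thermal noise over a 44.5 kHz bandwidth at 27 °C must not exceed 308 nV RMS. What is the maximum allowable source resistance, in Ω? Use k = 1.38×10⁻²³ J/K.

129 Ω

T = 27 °C + 273.15 = 300.15 K
Johnson–Nyquist: V_n = √(4kTRB) ⇒ R = V_n² / (4kTB)
4kTB = 4 × 1.38×10⁻²³ × 300.15 × 4.45×10⁴ = 7.37×10⁻¹⁶
R = (3.08×10⁻⁷)² / 7.37×10⁻¹⁶ = 1.29×10² Ω = 129 Ω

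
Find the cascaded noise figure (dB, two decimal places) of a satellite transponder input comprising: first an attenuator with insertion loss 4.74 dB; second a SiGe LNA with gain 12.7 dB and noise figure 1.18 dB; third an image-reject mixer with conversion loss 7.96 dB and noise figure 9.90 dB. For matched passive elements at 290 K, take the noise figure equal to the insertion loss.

Convert to linear (a loss of L dB is a gain of −L dB): F_i = 10^(NF_i/10), G_i = 10^(G_i,dB/10)
  Stage 1: F_1 = 10^(4.74/10) = 2.979, G_1 = 10^(−4.74/10) = 0.3357
  Stage 2: F_2 = 10^(1.18/10) = 1.312, G_2 = 10^(12.7/10) = 18.62
  Stage 3: F_3 = 10^(9.90/10) = 9.772, G_3 = 10^(−7.96/10) = 0.1600
Friis cascade:
  F = 2.979 + (1.312 − 1)/0.3357 + (9.772 − 1)/6.252 = 5.312
NF = 10 log₁₀(5.312) = 7.25 dB

7.25 dB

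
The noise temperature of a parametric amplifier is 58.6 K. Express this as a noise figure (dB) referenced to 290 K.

F = 1 + T_e/T₀ = 1 + 58.6/290 = 1.20207
NF = 10 log₁₀(1.20207) = 0.799 dB

0.799 dB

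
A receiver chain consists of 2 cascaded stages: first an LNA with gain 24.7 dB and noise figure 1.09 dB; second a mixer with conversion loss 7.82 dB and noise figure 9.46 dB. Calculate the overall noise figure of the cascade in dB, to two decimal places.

1.18 dB

Convert to linear (a loss of L dB is a gain of −L dB): F_i = 10^(NF_i/10), G_i = 10^(G_i,dB/10)
  Stage 1: F_1 = 10^(1.09/10) = 1.285, G_1 = 10^(24.7/10) = 295.1
  Stage 2: F_2 = 10^(9.46/10) = 8.831, G_2 = 10^(−7.82/10) = 0.1652
Friis cascade:
  F = 1.285 + (8.831 − 1)/295.1 = 1.312
NF = 10 log₁₀(1.312) = 1.18 dB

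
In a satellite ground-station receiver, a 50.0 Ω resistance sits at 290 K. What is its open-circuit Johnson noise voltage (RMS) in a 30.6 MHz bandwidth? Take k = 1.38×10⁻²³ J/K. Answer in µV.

V_n = √(4kTRB)
4kTRB = 4 × 1.38×10⁻²³ × 290 × 5.00×10¹ × 3.06×10⁷ = 2.45×10⁻¹¹ V²
V_n = √(2.45×10⁻¹¹) = 4.95×10⁻⁶ V = 4.95 µV

4.95 µV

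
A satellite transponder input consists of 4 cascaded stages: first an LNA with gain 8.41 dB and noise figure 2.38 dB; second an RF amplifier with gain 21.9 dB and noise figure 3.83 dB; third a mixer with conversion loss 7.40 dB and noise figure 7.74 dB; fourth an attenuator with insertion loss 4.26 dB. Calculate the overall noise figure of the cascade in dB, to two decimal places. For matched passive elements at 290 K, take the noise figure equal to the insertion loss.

2.89 dB

Convert to linear (a loss of L dB is a gain of −L dB): F_i = 10^(NF_i/10), G_i = 10^(G_i,dB/10)
  Stage 1: F_1 = 10^(2.38/10) = 1.730, G_1 = 10^(8.41/10) = 6.934
  Stage 2: F_2 = 10^(3.83/10) = 2.415, G_2 = 10^(21.9/10) = 154.9
  Stage 3: F_3 = 10^(7.74/10) = 5.943, G_3 = 10^(−7.40/10) = 0.1820
  Stage 4: F_4 = 10^(4.26/10) = 2.667, G_4 = 10^(−4.26/10) = 0.3750
Friis cascade:
  F = 1.730 + (2.415 − 1)/6.934 + (5.943 − 1)/1074 + (2.667 − 1)/195.4 = 1.947
NF = 10 log₁₀(1.947) = 2.89 dB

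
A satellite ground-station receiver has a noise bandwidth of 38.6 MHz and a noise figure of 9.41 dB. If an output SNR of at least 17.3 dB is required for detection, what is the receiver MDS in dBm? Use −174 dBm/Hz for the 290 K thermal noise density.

Sensitivity = −174 + 10 log₁₀(B) + NF + SNR_min
= −174 + 75.87 + 9.41 + 17.3
= −71.42 dBm → −71.4 dBm

−71.4 dBm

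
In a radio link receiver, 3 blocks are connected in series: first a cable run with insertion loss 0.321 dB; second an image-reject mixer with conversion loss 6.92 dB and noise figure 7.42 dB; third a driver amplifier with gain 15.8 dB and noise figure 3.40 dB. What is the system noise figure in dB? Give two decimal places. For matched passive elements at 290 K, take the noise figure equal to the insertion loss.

10.88 dB

Convert to linear (a loss of L dB is a gain of −L dB): F_i = 10^(NF_i/10), G_i = 10^(G_i,dB/10)
  Stage 1: F_1 = 10^(0.321/10) = 1.077, G_1 = 10^(−0.321/10) = 0.9288
  Stage 2: F_2 = 10^(7.42/10) = 5.521, G_2 = 10^(−6.92/10) = 0.2032
  Stage 3: F_3 = 10^(3.40/10) = 2.188, G_3 = 10^(15.8/10) = 38.02
Friis cascade:
  F = 1.077 + (5.521 − 1)/0.9288 + (2.188 − 1)/0.1888 = 12.24
NF = 10 log₁₀(12.24) = 10.88 dB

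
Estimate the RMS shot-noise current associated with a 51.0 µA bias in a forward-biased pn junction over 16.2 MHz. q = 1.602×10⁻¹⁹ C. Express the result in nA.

I_n = √(2qI·B)
2qI·B = 2 × 1.602×10⁻¹⁹ × 5.10×10⁻⁵ × 1.62×10⁷ = 2.65×10⁻¹⁶ A²
I_n = √(2.65×10⁻¹⁶) = 1.63×10⁻⁸ A = 16.3 nA

16.3 nA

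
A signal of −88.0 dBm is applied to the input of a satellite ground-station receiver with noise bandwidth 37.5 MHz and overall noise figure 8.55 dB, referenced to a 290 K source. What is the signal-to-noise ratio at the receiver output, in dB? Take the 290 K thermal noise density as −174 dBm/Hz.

Noise floor: N = −174 + 10 log₁₀(B) + NF
10 log₁₀(3.75×10⁷) = 75.74 dB
N = −174 + 75.74 + 8.55 = −89.71 dBm
SNR = P_sig − N = −88.0 − (−89.71) = 1.71 dB → 1.7 dB

1.7 dB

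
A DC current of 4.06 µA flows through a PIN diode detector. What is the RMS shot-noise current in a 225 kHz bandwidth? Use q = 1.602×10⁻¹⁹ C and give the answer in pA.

I_n = √(2qI·B)
2qI·B = 2 × 1.602×10⁻¹⁹ × 4.06×10⁻⁶ × 2.25×10⁵ = 2.93×10⁻¹⁹ A²
I_n = √(2.93×10⁻¹⁹) = 5.41×10⁻¹⁰ A = 541 pA

541 pA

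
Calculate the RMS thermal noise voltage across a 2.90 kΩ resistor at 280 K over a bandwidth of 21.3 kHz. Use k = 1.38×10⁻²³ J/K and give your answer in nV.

V_n = √(4kTRB)
4kTRB = 4 × 1.38×10⁻²³ × 280 × 2.90×10³ × 2.13×10⁴ = 9.55×10⁻¹³ V²
V_n = √(9.55×10⁻¹³) = 9.77×10⁻⁷ V = 977 nV

977 nV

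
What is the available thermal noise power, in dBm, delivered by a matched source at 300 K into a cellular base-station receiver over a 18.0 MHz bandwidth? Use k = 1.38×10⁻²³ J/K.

−101.3 dBm

P_n = kTB = 1.38×10⁻²³ × 300 × 1.80×10⁷ = 7.45×10⁻¹⁴ W
In dBm: 10 log₁₀(7.45×10⁻¹⁴ / 10⁻³) = −101.3 dBm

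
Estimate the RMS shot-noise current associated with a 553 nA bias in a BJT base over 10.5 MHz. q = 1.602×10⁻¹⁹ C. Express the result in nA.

I_n = √(2qI·B)
2qI·B = 2 × 1.602×10⁻¹⁹ × 5.53×10⁻⁷ × 1.05×10⁷ = 1.86×10⁻¹⁸ A²
I_n = √(1.86×10⁻¹⁸) = 1.36×10⁻⁹ A = 1.36 nA

1.36 nA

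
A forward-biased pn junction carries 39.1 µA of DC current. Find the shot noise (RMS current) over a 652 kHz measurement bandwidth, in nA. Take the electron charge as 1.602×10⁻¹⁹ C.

I_n = √(2qI·B)
2qI·B = 2 × 1.602×10⁻¹⁹ × 3.91×10⁻⁵ × 6.52×10⁵ = 8.17×10⁻¹⁸ A²
I_n = √(8.17×10⁻¹⁸) = 2.86×10⁻⁹ A = 2.86 nA

2.86 nA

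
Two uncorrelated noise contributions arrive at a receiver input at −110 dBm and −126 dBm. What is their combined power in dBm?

−109.9 dBm

Convert to linear, add, convert back:
P₁ = 1.00×10⁻¹⁴ W, P₂ = 2.51×10⁻¹⁶ W
P_tot = 1.03×10⁻¹⁴ W → 10 log₁₀(P_tot / 10⁻³) = −109.9 dBm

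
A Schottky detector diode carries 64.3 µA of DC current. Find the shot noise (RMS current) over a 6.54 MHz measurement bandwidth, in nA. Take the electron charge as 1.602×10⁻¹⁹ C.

I_n = √(2qI·B)
2qI·B = 2 × 1.602×10⁻¹⁹ × 6.43×10⁻⁵ × 6.54×10⁶ = 1.35×10⁻¹⁶ A²
I_n = √(1.35×10⁻¹⁶) = 1.16×10⁻⁸ A = 11.6 nA

11.6 nA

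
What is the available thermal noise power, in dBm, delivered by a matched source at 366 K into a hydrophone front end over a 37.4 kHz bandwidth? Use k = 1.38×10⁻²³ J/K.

−127.2 dBm

P_n = kTB = 1.38×10⁻²³ × 366 × 3.74×10⁴ = 1.89×10⁻¹⁶ W
In dBm: 10 log₁₀(1.89×10⁻¹⁶ / 10⁻³) = −127.2 dBm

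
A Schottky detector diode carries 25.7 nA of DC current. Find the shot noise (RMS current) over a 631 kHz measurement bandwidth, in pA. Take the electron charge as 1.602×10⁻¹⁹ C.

I_n = √(2qI·B)
2qI·B = 2 × 1.602×10⁻¹⁹ × 2.57×10⁻⁸ × 6.31×10⁵ = 5.20×10⁻²¹ A²
I_n = √(5.20×10⁻²¹) = 7.21×10⁻¹¹ A = 72.1 pA

72.1 pA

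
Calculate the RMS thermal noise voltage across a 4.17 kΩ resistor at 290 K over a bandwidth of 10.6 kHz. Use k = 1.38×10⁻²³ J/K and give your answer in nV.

841 nV

V_n = √(4kTRB)
4kTRB = 4 × 1.38×10⁻²³ × 290 × 4.17×10³ × 1.06×10⁴ = 7.08×10⁻¹³ V²
V_n = √(7.08×10⁻¹³) = 8.41×10⁻⁷ V = 841 nV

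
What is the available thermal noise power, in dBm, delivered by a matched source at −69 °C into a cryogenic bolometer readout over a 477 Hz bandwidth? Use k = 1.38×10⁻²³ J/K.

−148.7 dBm

T = −69 °C + 273.15 = 204.15 K
P_n = kTB = 1.38×10⁻²³ × 204.15 × 4.77×10² = 1.34×10⁻¹⁸ W
In dBm: 10 log₁₀(1.34×10⁻¹⁸ / 10⁻³) = −148.7 dBm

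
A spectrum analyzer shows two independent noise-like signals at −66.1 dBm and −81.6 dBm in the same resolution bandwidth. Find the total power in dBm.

Convert to linear, add, convert back:
P₁ = 2.45×10⁻¹⁰ W, P₂ = 6.92×10⁻¹² W
P_tot = 2.52×10⁻¹⁰ W → 10 log₁₀(P_tot / 10⁻³) = −66.0 dBm

−66.0 dBm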